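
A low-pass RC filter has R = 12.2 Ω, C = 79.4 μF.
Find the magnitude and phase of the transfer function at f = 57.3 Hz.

Step 1 — Angular frequency: ω = 2π·57.3 = 360 rad/s.
Step 2 — Transfer function: H(jω) = 1/(1 + jωRC).
Step 3 — Denominator: 1 + jωRC = 1 + j·360·12.2·7.94e-05 = 1 + j0.3488.
Step 4 — H = 0.8916 - j0.3109.
Step 5 — Magnitude: |H| = 0.9442 (-0.5 dB); phase: φ = -19.2°.

|H| = 0.9442 (-0.5 dB), φ = -19.2°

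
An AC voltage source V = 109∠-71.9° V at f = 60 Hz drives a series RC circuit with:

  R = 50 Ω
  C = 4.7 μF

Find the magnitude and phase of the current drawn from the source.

Step 1 — Angular frequency: ω = 2π·f = 2π·60 = 377 rad/s.
Step 2 — Component impedances:
  R: Z = R = 50 Ω
  C: Z = 1/(jωC) = -j/(ω·C) = 0 - j564.4 Ω
Step 3 — Series combination: Z_total = R + C = 50 - j564.4 Ω = 566.6∠-84.9° Ω.
Step 4 — Source phasor: V = 109∠-71.9° V = 33.86 - j103.6 V.
Step 5 — Ohm's law: I = V / Z_total = (33.86 - j103.6) / (50 - j564.4) = 0.1874 + j0.0434 A.
Step 6 — Convert to polar: |I| = 0.1924 A, ∠I = 13.0°.

I = 0.1924∠13.0° A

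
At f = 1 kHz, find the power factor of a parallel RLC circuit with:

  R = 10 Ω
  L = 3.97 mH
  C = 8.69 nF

Step 1 — Angular frequency: ω = 2π·f = 2π·1000 = 6283 rad/s.
Step 2 — Component impedances:
  R: Z = R = 10 Ω
  L: Z = jωL = j·6283·0.00397 = 0 + j24.94 Ω
  C: Z = 1/(jωC) = -j/(ω·C) = 0 - j1.831e+04 Ω
Step 3 — Parallel combination: 1/Z_total = 1/R + 1/L + 1/C; Z_total = 8.619 + j3.45 Ω = 9.284∠21.8° Ω.
Step 4 — Power factor: PF = cos(φ) = Re(Z)/|Z| = 8.619/9.284 = 0.9284.
Step 5 — Type: Im(Z) = 3.45 ⇒ lagging (phase φ = 21.8°).

PF = 0.9284 (lagging, φ = 21.8°)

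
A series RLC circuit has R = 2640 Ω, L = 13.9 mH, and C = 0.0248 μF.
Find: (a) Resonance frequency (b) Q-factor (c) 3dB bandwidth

Step 1 — Resonance: ω₀ = 1/√(LC) = 1/√(0.0139·2.48e-08) = 5.386e+04 rad/s.
Step 2 — f₀ = ω₀/(2π) = 8572 Hz.
Step 3 — Series Q: Q = ω₀L/R = 5.386e+04·0.0139/2640 = 0.2836.
Step 4 — Bandwidth: Δω = ω₀/Q = 1.899e+05 rad/s; BW = Δω/(2π) = 3.023e+04 Hz.

(a) f₀ = 8572 Hz  (b) Q = 0.2836  (c) BW = 3.023e+04 Hz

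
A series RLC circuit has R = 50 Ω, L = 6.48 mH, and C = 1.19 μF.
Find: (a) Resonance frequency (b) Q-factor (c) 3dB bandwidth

Step 1 — Resonance condition Im(Z)=0 gives ω₀ = 1/√(LC).
Step 2 — ω₀ = 1/√(0.00648·1.19e-06) = 1.139e+04 rad/s.
Step 3 — f₀ = ω₀/(2π) = 1812 Hz.
Step 4 — Series Q: Q = ω₀L/R = 1.139e+04·0.00648/50 = 1.476.
Step 5 — 3dB bandwidth: Δω = ω₀/Q = 7716 rad/s; BW = Δω/(2π) = 1228 Hz.

(a) f₀ = 1812 Hz  (b) Q = 1.476  (c) BW = 1228 Hz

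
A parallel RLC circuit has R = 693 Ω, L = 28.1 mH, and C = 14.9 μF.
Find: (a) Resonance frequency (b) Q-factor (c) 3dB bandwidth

Step 1 — Resonance: ω₀ = 1/√(LC) = 1/√(0.0281·1.49e-05) = 1545 rad/s.
Step 2 — f₀ = ω₀/(2π) = 246 Hz.
Step 3 — Parallel Q: Q = R/(ω₀L) = 693/(1545·0.0281) = 15.96.
Step 4 — Bandwidth: Δω = ω₀/Q = 96.85 rad/s; BW = Δω/(2π) = 15.41 Hz.

(a) f₀ = 246 Hz  (b) Q = 15.96  (c) BW = 15.41 Hz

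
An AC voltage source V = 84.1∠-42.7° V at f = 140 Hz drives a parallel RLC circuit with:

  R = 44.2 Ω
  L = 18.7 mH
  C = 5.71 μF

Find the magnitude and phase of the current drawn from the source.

Step 1 — Angular frequency: ω = 2π·f = 2π·140 = 879.6 rad/s.
Step 2 — Component impedances:
  R: Z = R = 44.2 Ω
  L: Z = jωL = j·879.6·0.0187 = 0 + j16.45 Ω
  C: Z = 1/(jωC) = -j/(ω·C) = 0 - j199.1 Ω
Step 3 — Parallel combination: 1/Z_total = 1/R + 1/L + 1/C; Z_total = 6.246 + j15.4 Ω = 16.62∠67.9° Ω.
Step 4 — Source phasor: V = 84.1∠-42.7° V = 61.81 - j57.03 V.
Step 5 — Ohm's law: I = V / Z_total = (61.81 - j57.03) / (6.246 + j15.4) = -1.782 - j4.737 A.
Step 6 — Convert to polar: |I| = 5.061 A, ∠I = -110.6°.

I = 5.061∠-110.6° A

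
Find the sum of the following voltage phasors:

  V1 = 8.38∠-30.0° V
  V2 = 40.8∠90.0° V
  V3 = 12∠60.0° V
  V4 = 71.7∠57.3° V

Step 1 — Convert each phasor to rectangular form:
  V1 = 8.38·(cos(-30.0°) + j·sin(-30.0°)) = 7.257 - j4.19 V
  V2 = 40.8·(cos(90.0°) + j·sin(90.0°)) = 0 + j40.8 V
  V3 = 12·(cos(60.0°) + j·sin(60.0°)) = 6 + j10.39 V
  V4 = 71.7·(cos(57.3°) + j·sin(57.3°)) = 38.74 + j60.34 V
Step 2 — Sum components: V_total = 51.99 + j107.3 V.
Step 3 — Convert to polar: |V_total| = 119.3 V, ∠V_total = 64.2°.

V_total = 119.3∠64.2° V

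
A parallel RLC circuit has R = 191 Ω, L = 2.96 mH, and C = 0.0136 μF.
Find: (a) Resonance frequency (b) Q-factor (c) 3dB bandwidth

Step 1 — Resonance: ω₀ = 1/√(LC) = 1/√(0.00296·1.36e-08) = 1.576e+05 rad/s.
Step 2 — f₀ = ω₀/(2π) = 2.508e+04 Hz.
Step 3 — Parallel Q: Q = R/(ω₀L) = 191/(1.576e+05·0.00296) = 0.4094.
Step 4 — Bandwidth: Δω = ω₀/Q = 3.85e+05 rad/s; BW = Δω/(2π) = 6.127e+04 Hz.

(a) f₀ = 2.508e+04 Hz  (b) Q = 0.4094  (c) BW = 6.127e+04 Hz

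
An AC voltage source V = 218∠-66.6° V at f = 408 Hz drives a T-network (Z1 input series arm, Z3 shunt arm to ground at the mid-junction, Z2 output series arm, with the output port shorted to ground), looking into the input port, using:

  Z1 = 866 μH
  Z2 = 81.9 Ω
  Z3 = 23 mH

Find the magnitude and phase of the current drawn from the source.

Step 1 — Angular frequency: ω = 2π·f = 2π·408 = 2564 rad/s.
Step 2 — Component impedances:
  Z1: Z = jωL = j·2564·0.000866 = 0 + j2.22 Ω
  Z2: Z = R = 81.9 Ω
  Z3: Z = jωL = j·2564·0.023 = 0 + j58.96 Ω
Step 3 — With the output port shorted to ground, the output series arm Z2 runs from the junction to ground; the shunt arm Z3 also runs from the junction to ground. They appear in parallel: Z3 || Z2 = 27.96 + j38.83 Ω.
Step 4 — Series with input arm Z1: Z_in = Z1 + (Z3 || Z2) = 27.96 + j41.05 Ω = 49.67∠55.7° Ω.
Step 5 — Source phasor: V = 218∠-66.6° V = 86.58 - j200.1 V.
Step 6 — Ohm's law: I = V / Z_total = (86.58 - j200.1) / (27.96 + j41.05) = -2.348 - j3.708 A.
Step 7 — Convert to polar: |I| = 4.389 A, ∠I = -122.3°.

I = 4.389∠-122.3° A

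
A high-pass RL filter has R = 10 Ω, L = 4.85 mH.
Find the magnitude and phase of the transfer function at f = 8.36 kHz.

Step 1 — Angular frequency: ω = 2π·8360 = 5.253e+04 rad/s.
Step 2 — Transfer function: H(jω) = jωL/(R + jωL).
Step 3 — Numerator jωL = j·254.8; denominator R + jωL = 10 + j254.8.
Step 4 — H = 0.9985 + j0.03919.
Step 5 — Magnitude: |H| = 0.9992 (-0.0 dB); phase: φ = 2.2°.

|H| = 0.9992 (-0.0 dB), φ = 2.2°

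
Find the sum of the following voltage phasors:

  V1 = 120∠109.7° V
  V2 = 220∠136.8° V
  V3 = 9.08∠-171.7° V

Step 1 — Convert each phasor to rectangular form:
  V1 = 120·(cos(109.7°) + j·sin(109.7°)) = -40.45 + j113 V
  V2 = 220·(cos(136.8°) + j·sin(136.8°)) = -160.4 + j150.6 V
  V3 = 9.08·(cos(-171.7°) + j·sin(-171.7°)) = -8.985 - j1.311 V
Step 2 — Sum components: V_total = -209.8 + j262.3 V.
Step 3 — Convert to polar: |V_total| = 335.9 V, ∠V_total = 128.7°.

V_total = 335.9∠128.7° V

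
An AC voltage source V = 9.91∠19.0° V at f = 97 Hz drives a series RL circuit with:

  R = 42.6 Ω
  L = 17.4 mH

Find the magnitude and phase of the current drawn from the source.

Step 1 — Angular frequency: ω = 2π·f = 2π·97 = 609.5 rad/s.
Step 2 — Component impedances:
  R: Z = R = 42.6 Ω
  L: Z = jωL = j·609.5·0.0174 = 0 + j10.6 Ω
Step 3 — Series combination: Z_total = R + L = 42.6 + j10.6 Ω = 43.9∠14.0° Ω.
Step 4 — Source phasor: V = 9.91∠19.0° V = 9.37 + j3.226 V.
Step 5 — Ohm's law: I = V / Z_total = (9.37 + j3.226) / (42.6 + j10.6) = 0.2249 + j0.01976 A.
Step 6 — Convert to polar: |I| = 0.2257 A, ∠I = 5.0°.

I = 0.2257∠5.0° A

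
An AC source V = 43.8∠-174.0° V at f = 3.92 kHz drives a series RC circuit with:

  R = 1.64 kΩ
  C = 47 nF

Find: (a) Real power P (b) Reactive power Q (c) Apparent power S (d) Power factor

Step 1 — Angular frequency: ω = 2π·f = 2π·3920 = 2.463e+04 rad/s.
Step 2 — Component impedances:
  R: Z = R = 1640 Ω
  C: Z = 1/(jωC) = -j/(ω·C) = 0 - j863.8 Ω
Step 3 — Series combination: Z_total = R + C = 1640 - j863.8 Ω = 1854∠-27.8° Ω.
Step 4 — Source phasor: V = 43.8∠-174.0° V = -43.56 - j4.578 V.
Step 5 — Current: I = V / Z = -0.01964 - j0.01314 A = 0.02363∠-146.2° A.
Step 6 — Complex power: S = V·I* = 0.9157 - j0.4823 VA.
Step 7 — Real power: P = Re(S) = 0.9157 W.
Step 8 — Reactive power: Q = Im(S) = -0.4823 VAR.
Step 9 — Apparent power: |S| = 1.035 VA.
Step 10 — Power factor: PF = P/|S| = 0.8848 (leading).

(a) P = 0.9157 W  (b) Q = -0.4823 VAR  (c) S = 1.035 VA  (d) PF = 0.8848 (leading)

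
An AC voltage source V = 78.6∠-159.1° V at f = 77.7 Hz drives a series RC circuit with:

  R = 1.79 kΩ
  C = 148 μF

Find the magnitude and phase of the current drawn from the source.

Step 1 — Angular frequency: ω = 2π·f = 2π·77.7 = 488.2 rad/s.
Step 2 — Component impedances:
  R: Z = R = 1790 Ω
  C: Z = 1/(jωC) = -j/(ω·C) = 0 - j13.84 Ω
Step 3 — Series combination: Z_total = R + C = 1790 - j13.84 Ω = 1790∠-0.4° Ω.
Step 4 — Source phasor: V = 78.6∠-159.1° V = -73.43 - j28.04 V.
Step 5 — Ohm's law: I = V / Z_total = (-73.43 - j28.04) / (1790 - j13.84) = -0.0409 - j0.01598 A.
Step 6 — Convert to polar: |I| = 0.04391 A, ∠I = -158.7°.

I = 0.04391∠-158.7° A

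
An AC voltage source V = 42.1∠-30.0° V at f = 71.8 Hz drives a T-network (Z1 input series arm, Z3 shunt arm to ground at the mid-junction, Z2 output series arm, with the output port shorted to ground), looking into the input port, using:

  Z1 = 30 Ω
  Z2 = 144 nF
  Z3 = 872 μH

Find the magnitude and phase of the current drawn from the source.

Step 1 — Angular frequency: ω = 2π·f = 2π·71.8 = 451.1 rad/s.
Step 2 — Component impedances:
  Z1: Z = R = 30 Ω
  Z2: Z = 1/(jωC) = -j/(ω·C) = 0 - j1.539e+04 Ω
  Z3: Z = jωL = j·451.1·0.000872 = 0 + j0.3934 Ω
Step 3 — With the output port shorted to ground, the output series arm Z2 runs from the junction to ground; the shunt arm Z3 also runs from the junction to ground. They appear in parallel: Z3 || Z2 = 0 + j0.3934 Ω.
Step 4 — Series with input arm Z1: Z_in = Z1 + (Z3 || Z2) = 30 + j0.3934 Ω = 30∠0.8° Ω.
Step 5 — Source phasor: V = 42.1∠-30.0° V = 36.46 - j21.05 V.
Step 6 — Ohm's law: I = V / Z_total = (36.46 - j21.05) / (30 + j0.3934) = 1.206 - j0.7175 A.
Step 7 — Convert to polar: |I| = 1.403 A, ∠I = -30.8°.

I = 1.403∠-30.8° A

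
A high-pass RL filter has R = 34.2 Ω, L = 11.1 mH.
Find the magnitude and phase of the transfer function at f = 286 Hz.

Step 1 — Angular frequency: ω = 2π·286 = 1797 rad/s.
Step 2 — Transfer function: H(jω) = jωL/(R + jωL).
Step 3 — Numerator jωL = j·19.95; denominator R + jωL = 34.2 + j19.95.
Step 4 — H = 0.2538 + j0.4352.
Step 5 — Magnitude: |H| = 0.5038 (-6.0 dB); phase: φ = 59.7°.

|H| = 0.5038 (-6.0 dB), φ = 59.7°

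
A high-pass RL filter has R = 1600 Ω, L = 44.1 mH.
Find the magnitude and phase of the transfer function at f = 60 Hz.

Step 1 — Angular frequency: ω = 2π·60 = 377 rad/s.
Step 2 — Transfer function: H(jω) = jωL/(R + jωL).
Step 3 — Numerator jωL = j·16.63; denominator R + jωL = 1600 + j16.63.
Step 4 — H = 0.000108 + j0.01039.
Step 5 — Magnitude: |H| = 0.01039 (-39.7 dB); phase: φ = 89.4°.

|H| = 0.01039 (-39.7 dB), φ = 89.4°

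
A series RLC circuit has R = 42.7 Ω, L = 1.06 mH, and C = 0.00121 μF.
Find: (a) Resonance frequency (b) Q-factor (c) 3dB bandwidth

Step 1 — Resonance: ω₀ = 1/√(LC) = 1/√(0.00106·1.21e-09) = 8.83e+05 rad/s.
Step 2 — f₀ = ω₀/(2π) = 1.405e+05 Hz.
Step 3 — Series Q: Q = ω₀L/R = 8.83e+05·0.00106/42.7 = 21.92.
Step 4 — Bandwidth: Δω = ω₀/Q = 4.028e+04 rad/s; BW = Δω/(2π) = 6411 Hz.

(a) f₀ = 1.405e+05 Hz  (b) Q = 21.92  (c) BW = 6411 Hz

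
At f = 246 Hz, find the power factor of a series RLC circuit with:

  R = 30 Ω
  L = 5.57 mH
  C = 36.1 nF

Step 1 — Angular frequency: ω = 2π·f = 2π·246 = 1546 rad/s.
Step 2 — Component impedances:
  R: Z = R = 30 Ω
  L: Z = jωL = j·1546·0.00557 = 0 + j8.609 Ω
  C: Z = 1/(jωC) = -j/(ω·C) = 0 - j1.792e+04 Ω
Step 3 — Series combination: Z_total = R + L + C = 30 - j1.791e+04 Ω = 1.791e+04∠-89.9° Ω.
Step 4 — Power factor: PF = cos(φ) = Re(Z)/|Z| = 30/1.791e+04 = 0.001675.
Step 5 — Type: Im(Z) = -1.791e+04 ⇒ leading (phase φ = -89.9°).

PF = 0.001675 (leading, φ = -89.9°)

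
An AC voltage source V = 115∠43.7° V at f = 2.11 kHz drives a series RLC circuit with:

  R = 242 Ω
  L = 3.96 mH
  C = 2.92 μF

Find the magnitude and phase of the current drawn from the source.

Step 1 — Angular frequency: ω = 2π·f = 2π·2110 = 1.326e+04 rad/s.
Step 2 — Component impedances:
  R: Z = R = 242 Ω
  L: Z = jωL = j·1.326e+04·0.00396 = 0 + j52.5 Ω
  C: Z = 1/(jωC) = -j/(ω·C) = 0 - j25.83 Ω
Step 3 — Series combination: Z_total = R + L + C = 242 + j26.67 Ω = 243.5∠6.3° Ω.
Step 4 — Source phasor: V = 115∠43.7° V = 83.14 + j79.45 V.
Step 5 — Ohm's law: I = V / Z_total = (83.14 + j79.45) / (242 + j26.67) = 0.3752 + j0.287 A.
Step 6 — Convert to polar: |I| = 0.4723 A, ∠I = 37.4°.

I = 0.4723∠37.4° A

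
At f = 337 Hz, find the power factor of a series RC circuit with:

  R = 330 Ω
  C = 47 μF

Step 1 — Angular frequency: ω = 2π·f = 2π·337 = 2117 rad/s.
Step 2 — Component impedances:
  R: Z = R = 330 Ω
  C: Z = 1/(jωC) = -j/(ω·C) = 0 - j10.05 Ω
Step 3 — Series combination: Z_total = R + C = 330 - j10.05 Ω = 330.2∠-1.7° Ω.
Step 4 — Power factor: PF = cos(φ) = Re(Z)/|Z| = 330/330.15 = 0.9995.
Step 5 — Type: Im(Z) = -10.05 ⇒ leading (phase φ = -1.7°).

PF = 0.9995 (leading, φ = -1.7°)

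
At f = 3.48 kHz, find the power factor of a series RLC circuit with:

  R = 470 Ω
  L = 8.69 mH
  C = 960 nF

Step 1 — Angular frequency: ω = 2π·f = 2π·3480 = 2.187e+04 rad/s.
Step 2 — Component impedances:
  R: Z = R = 470 Ω
  L: Z = jωL = j·2.187e+04·0.00869 = 0 + j190 Ω
  C: Z = 1/(jωC) = -j/(ω·C) = 0 - j47.64 Ω
Step 3 — Series combination: Z_total = R + L + C = 470 + j142.4 Ω = 491.1∠16.9° Ω.
Step 4 — Power factor: PF = cos(φ) = Re(Z)/|Z| = 470/491.09 = 0.9571.
Step 5 — Type: Im(Z) = 142.4 ⇒ lagging (phase φ = 16.9°).

PF = 0.9571 (lagging, φ = 16.9°)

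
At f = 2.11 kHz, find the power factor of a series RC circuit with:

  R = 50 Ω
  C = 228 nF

Step 1 — Angular frequency: ω = 2π·f = 2π·2110 = 1.326e+04 rad/s.
Step 2 — Component impedances:
  R: Z = R = 50 Ω
  C: Z = 1/(jωC) = -j/(ω·C) = 0 - j330.8 Ω
Step 3 — Series combination: Z_total = R + C = 50 - j330.8 Ω = 334.6∠-81.4° Ω.
Step 4 — Power factor: PF = cos(φ) = Re(Z)/|Z| = 50/334.6 = 0.1494.
Step 5 — Type: Im(Z) = -330.8 ⇒ leading (phase φ = -81.4°).

PF = 0.1494 (leading, φ = -81.4°)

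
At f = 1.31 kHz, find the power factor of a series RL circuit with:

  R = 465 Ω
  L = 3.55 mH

Step 1 — Angular frequency: ω = 2π·f = 2π·1310 = 8231 rad/s.
Step 2 — Component impedances:
  R: Z = R = 465 Ω
  L: Z = jωL = j·8231·0.00355 = 0 + j29.22 Ω
Step 3 — Series combination: Z_total = R + L = 465 + j29.22 Ω = 465.9∠3.6° Ω.
Step 4 — Power factor: PF = cos(φ) = Re(Z)/|Z| = 465/465.92 = 0.998.
Step 5 — Type: Im(Z) = 29.22 ⇒ lagging (phase φ = 3.6°).

PF = 0.998 (lagging, φ = 3.6°)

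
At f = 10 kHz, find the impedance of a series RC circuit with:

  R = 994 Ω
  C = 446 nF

Step 1 — Angular frequency: ω = 2π·f = 2π·1e+04 = 6.283e+04 rad/s.
Step 2 — Component impedances:
  R: Z = R = 994 Ω
  C: Z = 1/(jωC) = -j/(ω·C) = 0 - j35.68 Ω
Step 3 — Series combination: Z_total = R + C = 994 - j35.68 Ω = 994.6∠-2.1° Ω.

Z = 994 - j35.68 Ω = 994.6∠-2.1° Ω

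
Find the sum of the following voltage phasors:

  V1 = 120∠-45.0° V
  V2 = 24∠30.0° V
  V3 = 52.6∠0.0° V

Step 1 — Convert each phasor to rectangular form:
  V1 = 120·(cos(-45.0°) + j·sin(-45.0°)) = 84.85 - j84.85 V
  V2 = 24·(cos(30.0°) + j·sin(30.0°)) = 20.78 + j12 V
  V3 = 52.6·(cos(0.0°) + j·sin(0.0°)) = 52.6 V
Step 2 — Sum components: V_total = 158.2 - j72.85 V.
Step 3 — Convert to polar: |V_total| = 174.2 V, ∠V_total = -24.7°.

V_total = 174.2∠-24.7° V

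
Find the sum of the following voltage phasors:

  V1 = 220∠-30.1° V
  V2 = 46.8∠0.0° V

Step 1 — Convert each phasor to rectangular form:
  V1 = 220·(cos(-30.1°) + j·sin(-30.1°)) = 190.3 - j110.3 V
  V2 = 46.8·(cos(0.0°) + j·sin(0.0°)) = 46.8 V
Step 2 — Sum components: V_total = 237.1 - j110.3 V.
Step 3 — Convert to polar: |V_total| = 261.5 V, ∠V_total = -25.0°.

V_total = 261.5∠-25.0° V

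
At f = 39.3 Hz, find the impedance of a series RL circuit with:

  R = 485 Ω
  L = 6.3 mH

Step 1 — Angular frequency: ω = 2π·f = 2π·39.3 = 246.9 rad/s.
Step 2 — Component impedances:
  R: Z = R = 485 Ω
  L: Z = jωL = j·246.9·0.0063 = 0 + j1.556 Ω
Step 3 — Series combination: Z_total = R + L = 485 + j1.556 Ω = 485∠0.2° Ω.

Z = 485 + j1.556 Ω = 485∠0.2° Ω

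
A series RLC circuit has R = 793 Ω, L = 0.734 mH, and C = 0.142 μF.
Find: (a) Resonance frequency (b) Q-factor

Step 1 — Resonance condition Im(Z)=0 gives ω₀ = 1/√(LC).
Step 2 — ω₀ = 1/√(0.000734·1.42e-07) = 9.795e+04 rad/s.
Step 3 — f₀ = ω₀/(2π) = 1.559e+04 Hz.
Step 4 — Series Q: Q = ω₀L/R = 9.795e+04·0.000734/793 = 0.09066.

(a) f₀ = 1.559e+04 Hz  (b) Q = 0.09066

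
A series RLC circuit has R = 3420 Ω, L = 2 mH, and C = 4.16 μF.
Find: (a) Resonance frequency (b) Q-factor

Step 1 — Resonance condition Im(Z)=0 gives ω₀ = 1/√(LC).
Step 2 — ω₀ = 1/√(0.002·4.16e-06) = 1.096e+04 rad/s.
Step 3 — f₀ = ω₀/(2π) = 1745 Hz.
Step 4 — Series Q: Q = ω₀L/R = 1.096e+04·0.002/3420 = 0.006411.

(a) f₀ = 1745 Hz  (b) Q = 0.006411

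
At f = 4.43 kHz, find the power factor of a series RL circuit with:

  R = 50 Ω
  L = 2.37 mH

Step 1 — Angular frequency: ω = 2π·f = 2π·4430 = 2.783e+04 rad/s.
Step 2 — Component impedances:
  R: Z = R = 50 Ω
  L: Z = jωL = j·2.783e+04·0.00237 = 0 + j65.97 Ω
Step 3 — Series combination: Z_total = R + L = 50 + j65.97 Ω = 82.78∠52.8° Ω.
Step 4 — Power factor: PF = cos(φ) = Re(Z)/|Z| = 50/82.78 = 0.604.
Step 5 — Type: Im(Z) = 65.97 ⇒ lagging (phase φ = 52.8°).

PF = 0.604 (lagging, φ = 52.8°)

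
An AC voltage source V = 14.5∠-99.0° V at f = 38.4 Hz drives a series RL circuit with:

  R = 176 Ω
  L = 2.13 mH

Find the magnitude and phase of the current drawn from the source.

Step 1 — Angular frequency: ω = 2π·f = 2π·38.4 = 241.3 rad/s.
Step 2 — Component impedances:
  R: Z = R = 176 Ω
  L: Z = jωL = j·241.3·0.00213 = 0 + j0.5139 Ω
Step 3 — Series combination: Z_total = R + L = 176 + j0.5139 Ω = 176∠0.2° Ω.
Step 4 — Source phasor: V = 14.5∠-99.0° V = -2.268 - j14.32 V.
Step 5 — Ohm's law: I = V / Z_total = (-2.268 - j14.32) / (176 + j0.5139) = -0.01313 - j0.08133 A.
Step 6 — Convert to polar: |I| = 0.08239 A, ∠I = -99.2°.

I = 0.08239∠-99.2° A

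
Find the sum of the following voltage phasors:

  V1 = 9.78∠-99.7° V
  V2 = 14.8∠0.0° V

Step 1 — Convert each phasor to rectangular form:
  V1 = 9.78·(cos(-99.7°) + j·sin(-99.7°)) = -1.648 - j9.64 V
  V2 = 14.8·(cos(0.0°) + j·sin(0.0°)) = 14.8 V
Step 2 — Sum components: V_total = 13.15 - j9.64 V.
Step 3 — Convert to polar: |V_total| = 16.31 V, ∠V_total = -36.2°.

V_total = 16.31∠-36.2° V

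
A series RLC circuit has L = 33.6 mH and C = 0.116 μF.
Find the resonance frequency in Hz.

Step 1 — Resonance condition Im(Z)=0 gives ω₀ = 1/√(LC).
Step 2 — ω₀ = 1/√(0.0336·1.16e-07) = 1.602e+04 rad/s.
Step 3 — f₀ = ω₀/(2π) = 2549 Hz.

f₀ = 2549 Hz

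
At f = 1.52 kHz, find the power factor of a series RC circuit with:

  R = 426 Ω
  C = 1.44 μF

Step 1 — Angular frequency: ω = 2π·f = 2π·1520 = 9550 rad/s.
Step 2 — Component impedances:
  R: Z = R = 426 Ω
  C: Z = 1/(jωC) = -j/(ω·C) = 0 - j72.71 Ω
Step 3 — Series combination: Z_total = R + C = 426 - j72.71 Ω = 432.2∠-9.7° Ω.
Step 4 — Power factor: PF = cos(φ) = Re(Z)/|Z| = 426/432.2 = 0.9857.
Step 5 — Type: Im(Z) = -72.71 ⇒ leading (phase φ = -9.7°).

PF = 0.9857 (leading, φ = -9.7°)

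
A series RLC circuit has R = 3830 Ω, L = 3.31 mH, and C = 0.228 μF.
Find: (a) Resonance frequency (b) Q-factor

Step 1 — Resonance condition Im(Z)=0 gives ω₀ = 1/√(LC).
Step 2 — ω₀ = 1/√(0.00331·2.28e-07) = 3.64e+04 rad/s.
Step 3 — f₀ = ω₀/(2π) = 5793 Hz.
Step 4 — Series Q: Q = ω₀L/R = 3.64e+04·0.00331/3830 = 0.03146.

(a) f₀ = 5793 Hz  (b) Q = 0.03146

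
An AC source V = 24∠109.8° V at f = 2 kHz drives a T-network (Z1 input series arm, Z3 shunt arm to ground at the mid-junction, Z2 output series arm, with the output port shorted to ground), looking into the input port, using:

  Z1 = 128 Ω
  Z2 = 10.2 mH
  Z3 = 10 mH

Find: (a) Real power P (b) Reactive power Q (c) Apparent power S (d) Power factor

Step 1 — Angular frequency: ω = 2π·f = 2π·2000 = 1.257e+04 rad/s.
Step 2 — Component impedances:
  Z1: Z = R = 128 Ω
  Z2: Z = jωL = j·1.257e+04·0.0102 = 0 + j128.2 Ω
  Z3: Z = jωL = j·1.257e+04·0.01 = 0 + j125.7 Ω
Step 3 — With the output port shorted to ground, the output series arm Z2 runs from the junction to ground; the shunt arm Z3 also runs from the junction to ground. They appear in parallel: Z3 || Z2 = 0 + j63.45 Ω.
Step 4 — Series with input arm Z1: Z_in = Z1 + (Z3 || Z2) = 128 + j63.45 Ω = 142.9∠26.4° Ω.
Step 5 — Source phasor: V = 24∠109.8° V = -8.13 + j22.58 V.
Step 6 — Current: I = V / Z = 0.01922 + j0.1669 A = 0.168∠83.4° A.
Step 7 — Complex power: S = V·I* = 3.612 + j1.791 VA.
Step 8 — Real power: P = Re(S) = 3.612 W.
Step 9 — Reactive power: Q = Im(S) = 1.791 VAR.
Step 10 — Apparent power: |S| = 4.032 VA.
Step 11 — Power factor: PF = P/|S| = 0.896 (lagging).

(a) P = 3.612 W  (b) Q = 1.791 VAR  (c) S = 4.032 VA  (d) PF = 0.896 (lagging)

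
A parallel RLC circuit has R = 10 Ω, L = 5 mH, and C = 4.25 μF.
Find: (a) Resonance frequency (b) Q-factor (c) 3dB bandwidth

Step 1 — Resonance: ω₀ = 1/√(LC) = 1/√(0.005·4.25e-06) = 6860 rad/s.
Step 2 — f₀ = ω₀/(2π) = 1092 Hz.
Step 3 — Parallel Q: Q = R/(ω₀L) = 10/(6860·0.005) = 0.2915.
Step 4 — Bandwidth: Δω = ω₀/Q = 2.353e+04 rad/s; BW = Δω/(2π) = 3745 Hz.

(a) f₀ = 1092 Hz  (b) Q = 0.2915  (c) BW = 3745 Hz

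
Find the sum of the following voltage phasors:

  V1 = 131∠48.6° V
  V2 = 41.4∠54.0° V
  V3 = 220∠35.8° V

Step 1 — Convert each phasor to rectangular form:
  V1 = 131·(cos(48.6°) + j·sin(48.6°)) = 86.63 + j98.26 V
  V2 = 41.4·(cos(54.0°) + j·sin(54.0°)) = 24.33 + j33.49 V
  V3 = 220·(cos(35.8°) + j·sin(35.8°)) = 178.4 + j128.7 V
Step 2 — Sum components: V_total = 289.4 + j260.4 V.
Step 3 — Convert to polar: |V_total| = 389.3 V, ∠V_total = 42.0°.

V_total = 389.3∠42.0° V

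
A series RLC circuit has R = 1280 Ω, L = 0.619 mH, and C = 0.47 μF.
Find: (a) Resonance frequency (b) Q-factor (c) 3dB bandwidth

Step 1 — Resonance condition Im(Z)=0 gives ω₀ = 1/√(LC).
Step 2 — ω₀ = 1/√(0.000619·4.7e-07) = 5.863e+04 rad/s.
Step 3 — f₀ = ω₀/(2π) = 9331 Hz.
Step 4 — Series Q: Q = ω₀L/R = 5.863e+04·0.000619/1280 = 0.02835.
Step 5 — 3dB bandwidth: Δω = ω₀/Q = 2.068e+06 rad/s; BW = Δω/(2π) = 3.291e+05 Hz.

(a) f₀ = 9331 Hz  (b) Q = 0.02835  (c) BW = 3.291e+05 Hz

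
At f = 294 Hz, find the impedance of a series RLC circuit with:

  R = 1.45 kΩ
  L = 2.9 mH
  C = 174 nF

Step 1 — Angular frequency: ω = 2π·f = 2π·294 = 1847 rad/s.
Step 2 — Component impedances:
  R: Z = R = 1450 Ω
  L: Z = jωL = j·1847·0.0029 = 0 + j5.357 Ω
  C: Z = 1/(jωC) = -j/(ω·C) = 0 - j3111 Ω
Step 3 — Series combination: Z_total = R + L + C = 1450 - j3106 Ω = 3428∠-65.0° Ω.

Z = 1450 - j3106 Ω = 3428∠-65.0° Ω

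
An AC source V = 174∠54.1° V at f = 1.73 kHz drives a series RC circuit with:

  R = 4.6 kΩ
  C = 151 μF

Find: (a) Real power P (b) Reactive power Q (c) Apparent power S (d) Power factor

Step 1 — Angular frequency: ω = 2π·f = 2π·1730 = 1.087e+04 rad/s.
Step 2 — Component impedances:
  R: Z = R = 4600 Ω
  C: Z = 1/(jωC) = -j/(ω·C) = 0 - j0.6093 Ω
Step 3 — Series combination: Z_total = R + C = 4600 - j0.6093 Ω = 4600∠-0.0° Ω.
Step 4 — Source phasor: V = 174∠54.1° V = 102 + j140.9 V.
Step 5 — Current: I = V / Z = 0.02218 + j0.03064 A = 0.03783∠54.1° A.
Step 6 — Complex power: S = V·I* = 6.582 - j0.0008717 VA.
Step 7 — Real power: P = Re(S) = 6.582 W.
Step 8 — Reactive power: Q = Im(S) = -0.0008717 VAR.
Step 9 — Apparent power: |S| = 6.582 VA.
Step 10 — Power factor: PF = P/|S| = 1 (leading).

(a) P = 6.582 W  (b) Q = -0.0008717 VAR  (c) S = 6.582 VA  (d) PF = 1 (leading)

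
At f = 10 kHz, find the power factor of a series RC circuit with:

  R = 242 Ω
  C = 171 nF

Step 1 — Angular frequency: ω = 2π·f = 2π·1e+04 = 6.283e+04 rad/s.
Step 2 — Component impedances:
  R: Z = R = 242 Ω
  C: Z = 1/(jωC) = -j/(ω·C) = 0 - j93.07 Ω
Step 3 — Series combination: Z_total = R + C = 242 - j93.07 Ω = 259.3∠-21.0° Ω.
Step 4 — Power factor: PF = cos(φ) = Re(Z)/|Z| = 242/259.28 = 0.9334.
Step 5 — Type: Im(Z) = -93.07 ⇒ leading (phase φ = -21.0°).

PF = 0.9334 (leading, φ = -21.0°)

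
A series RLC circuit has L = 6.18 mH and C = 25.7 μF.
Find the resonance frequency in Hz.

Step 1 — Resonance condition Im(Z)=0 gives ω₀ = 1/√(LC).
Step 2 — ω₀ = 1/√(0.00618·2.57e-05) = 2509 rad/s.
Step 3 — f₀ = ω₀/(2π) = 399.4 Hz.

f₀ = 399.4 Hz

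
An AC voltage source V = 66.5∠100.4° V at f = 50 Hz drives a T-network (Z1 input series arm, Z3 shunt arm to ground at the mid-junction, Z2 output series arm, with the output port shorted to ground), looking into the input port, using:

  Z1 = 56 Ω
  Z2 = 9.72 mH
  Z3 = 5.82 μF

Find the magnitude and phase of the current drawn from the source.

Step 1 — Angular frequency: ω = 2π·f = 2π·50 = 314.2 rad/s.
Step 2 — Component impedances:
  Z1: Z = R = 56 Ω
  Z2: Z = jωL = j·314.2·0.00972 = 0 + j3.054 Ω
  Z3: Z = 1/(jωC) = -j/(ω·C) = 0 - j546.9 Ω
Step 3 — With the output port shorted to ground, the output series arm Z2 runs from the junction to ground; the shunt arm Z3 also runs from the junction to ground. They appear in parallel: Z3 || Z2 = 0 + j3.071 Ω.
Step 4 — Series with input arm Z1: Z_in = Z1 + (Z3 || Z2) = 56 + j3.071 Ω = 56.08∠3.1° Ω.
Step 5 — Source phasor: V = 66.5∠100.4° V = -12 + j65.41 V.
Step 6 — Ohm's law: I = V / Z_total = (-12 + j65.41) / (56 + j3.071) = -0.1499 + j1.176 A.
Step 7 — Convert to polar: |I| = 1.186 A, ∠I = 97.3°.

I = 1.186∠97.3° A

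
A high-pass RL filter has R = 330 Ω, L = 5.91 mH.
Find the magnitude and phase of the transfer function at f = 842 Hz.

Step 1 — Angular frequency: ω = 2π·842 = 5290 rad/s.
Step 2 — Transfer function: H(jω) = jωL/(R + jωL).
Step 3 — Numerator jωL = j·31.27; denominator R + jωL = 330 + j31.27.
Step 4 — H = 0.008897 + j0.0939.
Step 5 — Magnitude: |H| = 0.09432 (-20.5 dB); phase: φ = 84.6°.

|H| = 0.09432 (-20.5 dB), φ = 84.6°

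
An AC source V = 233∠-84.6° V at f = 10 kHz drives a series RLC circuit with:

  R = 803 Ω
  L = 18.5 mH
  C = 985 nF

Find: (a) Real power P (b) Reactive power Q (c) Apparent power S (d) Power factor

Step 1 — Angular frequency: ω = 2π·f = 2π·1e+04 = 6.283e+04 rad/s.
Step 2 — Component impedances:
  R: Z = R = 803 Ω
  L: Z = jωL = j·6.283e+04·0.0185 = 0 + j1162 Ω
  C: Z = 1/(jωC) = -j/(ω·C) = 0 - j16.16 Ω
Step 3 — Series combination: Z_total = R + L + C = 803 + j1146 Ω = 1400∠55.0° Ω.
Step 4 — Source phasor: V = 233∠-84.6° V = 21.93 - j232 V.
Step 5 — Current: I = V / Z = -0.1268 - j0.1079 A = 0.1665∠-139.6° A.
Step 6 — Complex power: S = V·I* = 22.26 + j31.77 VA.
Step 7 — Real power: P = Re(S) = 22.26 W.
Step 8 — Reactive power: Q = Im(S) = 31.77 VAR.
Step 9 — Apparent power: |S| = 38.79 VA.
Step 10 — Power factor: PF = P/|S| = 0.5738 (lagging).

(a) P = 22.26 W  (b) Q = 31.77 VAR  (c) S = 38.79 VA  (d) PF = 0.5738 (lagging)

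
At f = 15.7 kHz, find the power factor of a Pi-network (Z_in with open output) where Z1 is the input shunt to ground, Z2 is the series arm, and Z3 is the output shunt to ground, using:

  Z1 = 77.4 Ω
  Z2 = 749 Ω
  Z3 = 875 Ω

Step 1 — Angular frequency: ω = 2π·f = 2π·1.57e+04 = 9.865e+04 rad/s.
Step 2 — Component impedances:
  Z1: Z = R = 77.4 Ω
  Z2: Z = R = 749 Ω
  Z3: Z = R = 875 Ω
Step 3 — With open output, the series arm Z2 and the output shunt Z3 appear in series to ground: Z2 + Z3 = 1624 Ω.
Step 4 — Parallel with input shunt Z1: Z_in = Z1 || (Z2 + Z3) = 73.88 Ω = 73.88∠0.0° Ω.
Step 5 — Power factor: PF = cos(φ) = Re(Z)/|Z| = 73.88/73.88 = 1.
Step 6 — Type: Im(Z) = 0 ⇒ unity (phase φ = 0.0°).

PF = 1 (unity, φ = 0.0°)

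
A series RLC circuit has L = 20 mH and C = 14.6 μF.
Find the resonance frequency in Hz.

Step 1 — Resonance condition Im(Z)=0 gives ω₀ = 1/√(LC).
Step 2 — ω₀ = 1/√(0.02·1.46e-05) = 1851 rad/s.
Step 3 — f₀ = ω₀/(2π) = 294.5 Hz.

f₀ = 294.5 Hz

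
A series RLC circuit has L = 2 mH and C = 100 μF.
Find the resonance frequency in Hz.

Step 1 — Resonance condition Im(Z)=0 gives ω₀ = 1/√(LC).
Step 2 — ω₀ = 1/√(0.002·0.0001) = 2236 rad/s.
Step 3 — f₀ = ω₀/(2π) = 355.9 Hz.

f₀ = 355.9 Hz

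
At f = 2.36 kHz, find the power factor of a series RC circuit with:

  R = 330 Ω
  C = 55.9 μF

Step 1 — Angular frequency: ω = 2π·f = 2π·2360 = 1.483e+04 rad/s.
Step 2 — Component impedances:
  R: Z = R = 330 Ω
  C: Z = 1/(jωC) = -j/(ω·C) = 0 - j1.206 Ω
Step 3 — Series combination: Z_total = R + C = 330 - j1.206 Ω = 330∠-0.2° Ω.
Step 4 — Power factor: PF = cos(φ) = Re(Z)/|Z| = 330/330 = 1.
Step 5 — Type: Im(Z) = -1.206 ⇒ leading (phase φ = -0.2°).

PF = 1 (leading, φ = -0.2°)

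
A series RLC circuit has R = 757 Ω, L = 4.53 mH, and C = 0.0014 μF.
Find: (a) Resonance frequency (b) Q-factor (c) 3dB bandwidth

Step 1 — Resonance condition Im(Z)=0 gives ω₀ = 1/√(LC).
Step 2 — ω₀ = 1/√(0.00453·1.4e-09) = 3.971e+05 rad/s.
Step 3 — f₀ = ω₀/(2π) = 6.32e+04 Hz.
Step 4 — Series Q: Q = ω₀L/R = 3.971e+05·0.00453/757 = 2.376.
Step 5 — 3dB bandwidth: Δω = ω₀/Q = 1.671e+05 rad/s; BW = Δω/(2π) = 2.66e+04 Hz.

(a) f₀ = 6.32e+04 Hz  (b) Q = 2.376  (c) BW = 2.66e+04 Hz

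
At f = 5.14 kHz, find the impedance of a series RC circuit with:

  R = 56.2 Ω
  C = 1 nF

Step 1 — Angular frequency: ω = 2π·f = 2π·5140 = 3.23e+04 rad/s.
Step 2 — Component impedances:
  R: Z = R = 56.2 Ω
  C: Z = 1/(jωC) = -j/(ω·C) = 0 - j3.096e+04 Ω
Step 3 — Series combination: Z_total = R + C = 56.2 - j3.096e+04 Ω = 3.096e+04∠-89.9° Ω.

Z = 56.2 - j3.096e+04 Ω = 3.096e+04∠-89.9° Ω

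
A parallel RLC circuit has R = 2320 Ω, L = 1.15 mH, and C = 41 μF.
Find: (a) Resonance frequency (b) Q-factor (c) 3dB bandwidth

Step 1 — Resonance: ω₀ = 1/√(LC) = 1/√(0.00115·4.1e-05) = 4605 rad/s.
Step 2 — f₀ = ω₀/(2π) = 733 Hz.
Step 3 — Parallel Q: Q = R/(ω₀L) = 2320/(4605·0.00115) = 438.1.
Step 4 — Bandwidth: Δω = ω₀/Q = 10.51 rad/s; BW = Δω/(2π) = 1.673 Hz.

(a) f₀ = 733 Hz  (b) Q = 438.1  (c) BW = 1.673 Hz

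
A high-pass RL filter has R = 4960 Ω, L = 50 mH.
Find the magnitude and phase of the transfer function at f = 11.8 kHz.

Step 1 — Angular frequency: ω = 2π·1.18e+04 = 7.414e+04 rad/s.
Step 2 — Transfer function: H(jω) = jωL/(R + jωL).
Step 3 — Numerator jωL = j·3707; denominator R + jωL = 4960 + j3707.
Step 4 — H = 0.3584 + j0.4795.
Step 5 — Magnitude: |H| = 0.5987 (-4.5 dB); phase: φ = 53.2°.

|H| = 0.5987 (-4.5 dB), φ = 53.2°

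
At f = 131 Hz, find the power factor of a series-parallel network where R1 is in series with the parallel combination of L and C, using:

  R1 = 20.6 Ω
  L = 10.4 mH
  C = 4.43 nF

Step 1 — Angular frequency: ω = 2π·f = 2π·131 = 823.1 rad/s.
Step 2 — Component impedances:
  R1: Z = R = 20.6 Ω
  L: Z = jωL = j·823.1·0.0104 = 0 + j8.56 Ω
  C: Z = 1/(jωC) = -j/(ω·C) = 0 - j2.742e+05 Ω
Step 3 — Parallel branch: L || C = 1/(1/L + 1/C) = 0 + j8.56 Ω.
Step 4 — Series with R1: Z_total = R1 + (L || C) = 20.6 + j8.56 Ω = 22.31∠22.6° Ω.
Step 5 — Power factor: PF = cos(φ) = Re(Z)/|Z| = 20.6/22.31 = 0.9234.
Step 6 — Type: Im(Z) = 8.56 ⇒ lagging (phase φ = 22.6°).

PF = 0.9234 (lagging, φ = 22.6°)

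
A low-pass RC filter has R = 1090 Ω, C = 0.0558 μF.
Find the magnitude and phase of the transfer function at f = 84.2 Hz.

Step 1 — Angular frequency: ω = 2π·84.2 = 529 rad/s.
Step 2 — Transfer function: H(jω) = 1/(1 + jωRC).
Step 3 — Denominator: 1 + jωRC = 1 + j·529·1090·5.58e-08 = 1 + j0.03218.
Step 4 — H = 0.999 - j0.03214.
Step 5 — Magnitude: |H| = 0.9995 (-0.0 dB); phase: φ = -1.8°.

|H| = 0.9995 (-0.0 dB), φ = -1.8°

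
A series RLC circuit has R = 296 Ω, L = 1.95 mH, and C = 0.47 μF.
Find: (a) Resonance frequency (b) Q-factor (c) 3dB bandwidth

Step 1 — Resonance: ω₀ = 1/√(LC) = 1/√(0.00195·4.7e-07) = 3.303e+04 rad/s.
Step 2 — f₀ = ω₀/(2π) = 5257 Hz.
Step 3 — Series Q: Q = ω₀L/R = 3.303e+04·0.00195/296 = 0.2176.
Step 4 — Bandwidth: Δω = ω₀/Q = 1.518e+05 rad/s; BW = Δω/(2π) = 2.416e+04 Hz.

(a) f₀ = 5257 Hz  (b) Q = 0.2176  (c) BW = 2.416e+04 Hz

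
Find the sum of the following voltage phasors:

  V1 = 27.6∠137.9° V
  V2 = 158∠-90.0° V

Step 1 — Convert each phasor to rectangular form:
  V1 = 27.6·(cos(137.9°) + j·sin(137.9°)) = -20.48 + j18.5 V
  V2 = 158·(cos(-90.0°) + j·sin(-90.0°)) = 0 - j158 V
Step 2 — Sum components: V_total = -20.48 - j139.5 V.
Step 3 — Convert to polar: |V_total| = 141 V, ∠V_total = -98.4°.

V_total = 141∠-98.4° V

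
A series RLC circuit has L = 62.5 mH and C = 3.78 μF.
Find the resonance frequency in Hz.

Step 1 — Resonance condition Im(Z)=0 gives ω₀ = 1/√(LC).
Step 2 — ω₀ = 1/√(0.0625·3.78e-06) = 2057 rad/s.
Step 3 — f₀ = ω₀/(2π) = 327.4 Hz.

f₀ = 327.4 Hz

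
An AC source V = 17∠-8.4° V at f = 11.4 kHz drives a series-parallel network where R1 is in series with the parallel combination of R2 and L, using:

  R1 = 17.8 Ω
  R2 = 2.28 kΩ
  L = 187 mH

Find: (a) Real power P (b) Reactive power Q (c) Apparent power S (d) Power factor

Step 1 — Angular frequency: ω = 2π·f = 2π·1.14e+04 = 7.163e+04 rad/s.
Step 2 — Component impedances:
  R1: Z = R = 17.8 Ω
  R2: Z = R = 2280 Ω
  L: Z = jωL = j·7.163e+04·0.187 = 0 + j1.339e+04 Ω
Step 3 — Parallel branch: R2 || L = 1/(1/R2 + 1/L) = 2216 + j377.2 Ω.
Step 4 — Series with R1: Z_total = R1 + (R2 || L) = 2234 + j377.2 Ω = 2265∠9.6° Ω.
Step 5 — Source phasor: V = 17∠-8.4° V = 16.82 - j2.483 V.
Step 6 — Current: I = V / Z = 0.007138 - j0.002317 A = 0.007505∠-18.0° A.
Step 7 — Complex power: S = V·I* = 0.1258 + j0.02124 VA.
Step 8 — Real power: P = Re(S) = 0.1258 W.
Step 9 — Reactive power: Q = Im(S) = 0.02124 VAR.
Step 10 — Apparent power: |S| = 0.1276 VA.
Step 11 — Power factor: PF = P/|S| = 0.986 (lagging).

(a) P = 0.1258 W  (b) Q = 0.02124 VAR  (c) S = 0.1276 VA  (d) PF = 0.986 (lagging)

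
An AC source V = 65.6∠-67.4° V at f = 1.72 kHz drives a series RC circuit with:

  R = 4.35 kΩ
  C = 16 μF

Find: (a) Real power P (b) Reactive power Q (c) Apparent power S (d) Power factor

Step 1 — Angular frequency: ω = 2π·f = 2π·1720 = 1.081e+04 rad/s.
Step 2 — Component impedances:
  R: Z = R = 4350 Ω
  C: Z = 1/(jωC) = -j/(ω·C) = 0 - j5.783 Ω
Step 3 — Series combination: Z_total = R + C = 4350 - j5.783 Ω = 4350∠-0.1° Ω.
Step 4 — Source phasor: V = 65.6∠-67.4° V = 25.21 - j60.56 V.
Step 5 — Current: I = V / Z = 0.005814 - j0.01391 A = 0.01508∠-67.3° A.
Step 6 — Complex power: S = V·I* = 0.9893 - j0.001315 VA.
Step 7 — Real power: P = Re(S) = 0.9893 W.
Step 8 — Reactive power: Q = Im(S) = -0.001315 VAR.
Step 9 — Apparent power: |S| = 0.9893 VA.
Step 10 — Power factor: PF = P/|S| = 1 (leading).

(a) P = 0.9893 W  (b) Q = -0.001315 VAR  (c) S = 0.9893 VA  (d) PF = 1 (leading)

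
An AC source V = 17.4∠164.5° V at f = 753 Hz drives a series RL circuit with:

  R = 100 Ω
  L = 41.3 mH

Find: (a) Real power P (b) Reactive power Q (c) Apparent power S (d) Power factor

Step 1 — Angular frequency: ω = 2π·f = 2π·753 = 4731 rad/s.
Step 2 — Component impedances:
  R: Z = R = 100 Ω
  L: Z = jωL = j·4731·0.0413 = 0 + j195.4 Ω
Step 3 — Series combination: Z_total = R + L = 100 + j195.4 Ω = 219.5∠62.9° Ω.
Step 4 — Source phasor: V = 17.4∠164.5° V = -16.77 + j4.65 V.
Step 5 — Current: I = V / Z = -0.01594 + j0.07765 A = 0.07927∠101.6° A.
Step 6 — Complex power: S = V·I* = 0.6284 + j1.228 VA.
Step 7 — Real power: P = Re(S) = 0.6284 W.
Step 8 — Reactive power: Q = Im(S) = 1.228 VAR.
Step 9 — Apparent power: |S| = 1.379 VA.
Step 10 — Power factor: PF = P/|S| = 0.4556 (lagging).

(a) P = 0.6284 W  (b) Q = 1.228 VAR  (c) S = 1.379 VA  (d) PF = 0.4556 (lagging)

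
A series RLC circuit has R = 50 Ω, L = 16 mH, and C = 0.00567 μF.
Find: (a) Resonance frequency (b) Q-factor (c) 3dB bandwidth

Step 1 — Resonance condition Im(Z)=0 gives ω₀ = 1/√(LC).
Step 2 — ω₀ = 1/√(0.016·5.67e-09) = 1.05e+05 rad/s.
Step 3 — f₀ = ω₀/(2π) = 1.671e+04 Hz.
Step 4 — Series Q: Q = ω₀L/R = 1.05e+05·0.016/50 = 33.6.
Step 5 — 3dB bandwidth: Δω = ω₀/Q = 3125 rad/s; BW = Δω/(2π) = 497.4 Hz.

(a) f₀ = 1.671e+04 Hz  (b) Q = 33.6  (c) BW = 497.4 Hz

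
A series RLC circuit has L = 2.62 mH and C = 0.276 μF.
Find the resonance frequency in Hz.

Step 1 — Resonance condition Im(Z)=0 gives ω₀ = 1/√(LC).
Step 2 — ω₀ = 1/√(0.00262·2.76e-07) = 3.719e+04 rad/s.
Step 3 — f₀ = ω₀/(2π) = 5919 Hz.

f₀ = 5919 Hz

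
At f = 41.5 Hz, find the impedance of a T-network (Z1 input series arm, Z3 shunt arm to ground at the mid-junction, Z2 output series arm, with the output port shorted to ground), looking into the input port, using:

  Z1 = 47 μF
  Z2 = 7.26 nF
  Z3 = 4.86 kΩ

Step 1 — Angular frequency: ω = 2π·f = 2π·41.5 = 260.8 rad/s.
Step 2 — Component impedances:
  Z1: Z = 1/(jωC) = -j/(ω·C) = 0 - j81.6 Ω
  Z2: Z = 1/(jωC) = -j/(ω·C) = 0 - j5.282e+05 Ω
  Z3: Z = R = 4860 Ω
Step 3 — With the output port shorted to ground, the output series arm Z2 runs from the junction to ground; the shunt arm Z3 also runs from the junction to ground. They appear in parallel: Z3 || Z2 = 4860 - j44.71 Ω.
Step 4 — Series with input arm Z1: Z_in = Z1 + (Z3 || Z2) = 4860 - j126.3 Ω = 4861∠-1.5° Ω.

Z = 4860 - j126.3 Ω = 4861∠-1.5° Ω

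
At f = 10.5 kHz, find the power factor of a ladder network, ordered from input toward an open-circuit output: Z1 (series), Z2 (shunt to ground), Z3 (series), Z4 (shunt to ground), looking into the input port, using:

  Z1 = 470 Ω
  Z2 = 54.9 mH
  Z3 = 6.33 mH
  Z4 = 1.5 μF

Step 1 — Angular frequency: ω = 2π·f = 2π·1.05e+04 = 6.597e+04 rad/s.
Step 2 — Component impedances:
  Z1: Z = R = 470 Ω
  Z2: Z = jωL = j·6.597e+04·0.0549 = 0 + j3622 Ω
  Z3: Z = jωL = j·6.597e+04·0.00633 = 0 + j417.6 Ω
  Z4: Z = 1/(jωC) = -j/(ω·C) = 0 - j10.11 Ω
Step 3 — Ladder network (open output): work backward from the far end, alternating series and parallel combinations. Z_in = 470 + j366.3 Ω = 595.9∠37.9° Ω.
Step 4 — Power factor: PF = cos(φ) = Re(Z)/|Z| = 470/595.879 = 0.7888.
Step 5 — Type: Im(Z) = 366.3 ⇒ lagging (phase φ = 37.9°).

PF = 0.7888 (lagging, φ = 37.9°)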